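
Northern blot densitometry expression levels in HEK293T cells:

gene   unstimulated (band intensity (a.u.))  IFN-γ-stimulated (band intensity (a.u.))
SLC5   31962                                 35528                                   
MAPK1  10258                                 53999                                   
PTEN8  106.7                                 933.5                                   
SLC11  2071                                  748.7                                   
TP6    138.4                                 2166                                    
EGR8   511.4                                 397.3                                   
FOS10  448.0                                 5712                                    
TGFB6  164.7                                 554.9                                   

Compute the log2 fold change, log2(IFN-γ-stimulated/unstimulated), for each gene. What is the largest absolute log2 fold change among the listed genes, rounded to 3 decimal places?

3.968

log2(35528/31962) = 0.153  (SLC5)
log2(53999/10258) = 2.396  (MAPK1)
log2(933.5/106.7) = 3.129  (PTEN8)
log2(748.7/2071) = -1.468  (SLC11)
log2(2166/138.4) = 3.968  (TP6)
log2(397.3/511.4) = -0.364  (EGR8)
log2(5712/448.0) = 3.672  (FOS10)
log2(554.9/164.7) = 1.752  (TGFB6)
The largest magnitude belongs to TP6.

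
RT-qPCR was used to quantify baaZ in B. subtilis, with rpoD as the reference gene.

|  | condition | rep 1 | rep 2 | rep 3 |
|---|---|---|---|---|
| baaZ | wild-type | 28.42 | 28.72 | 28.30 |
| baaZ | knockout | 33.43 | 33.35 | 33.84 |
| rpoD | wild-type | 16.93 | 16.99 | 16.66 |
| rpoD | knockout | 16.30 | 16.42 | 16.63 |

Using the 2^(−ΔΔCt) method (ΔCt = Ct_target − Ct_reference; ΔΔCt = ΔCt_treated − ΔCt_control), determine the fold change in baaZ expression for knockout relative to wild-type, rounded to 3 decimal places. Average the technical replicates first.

Mean Ct: baaZ wild-type 28.480; baaZ knockout 33.540; rpoD wild-type 16.860; rpoD knockout 16.450
ΔCt(wild-type) = 28.480 − 16.860 = 11.620
ΔCt(knockout) = 33.540 − 16.450 = 17.090
ΔΔCt = 17.090 − 11.620 = 5.470
Fold change = 2^(−5.470) = 0.0226

0.023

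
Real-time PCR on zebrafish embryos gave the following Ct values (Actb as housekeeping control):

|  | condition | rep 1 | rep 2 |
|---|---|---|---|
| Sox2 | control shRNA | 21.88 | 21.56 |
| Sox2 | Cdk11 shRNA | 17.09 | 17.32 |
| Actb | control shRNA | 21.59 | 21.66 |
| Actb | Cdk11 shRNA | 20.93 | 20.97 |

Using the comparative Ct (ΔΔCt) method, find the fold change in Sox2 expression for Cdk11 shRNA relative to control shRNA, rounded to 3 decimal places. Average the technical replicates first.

Mean Ct: Sox2 control shRNA 21.720; Sox2 Cdk11 shRNA 17.205; Actb control shRNA 21.625; Actb Cdk11 shRNA 20.950
ΔCt(control shRNA) = 21.720 − 21.625 = 0.095
ΔCt(Cdk11 shRNA) = 17.205 − 20.950 = -3.745
ΔΔCt = -3.745 − 0.095 = -3.840
Fold change = 2^(−(-3.840)) = 2^3.840 = 14.3204

14.320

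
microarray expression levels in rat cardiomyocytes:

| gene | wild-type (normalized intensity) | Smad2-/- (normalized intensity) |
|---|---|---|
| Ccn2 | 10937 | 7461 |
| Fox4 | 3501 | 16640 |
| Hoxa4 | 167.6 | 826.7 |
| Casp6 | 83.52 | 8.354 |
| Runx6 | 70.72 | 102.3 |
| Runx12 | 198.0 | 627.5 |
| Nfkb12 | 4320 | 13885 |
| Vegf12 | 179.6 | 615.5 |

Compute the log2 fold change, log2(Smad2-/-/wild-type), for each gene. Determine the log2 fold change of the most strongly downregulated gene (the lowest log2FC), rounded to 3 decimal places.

log2(7461/10937) = -0.552  (Ccn2)
log2(16640/3501) = 2.249  (Fox4)
log2(826.7/167.6) = 2.302  (Hoxa4)
log2(8.354/83.52) = -3.322  (Casp6)
log2(102.3/70.72) = 0.533  (Runx6)
log2(627.5/198.0) = 1.664  (Runx12)
log2(13885/4320) = 1.684  (Nfkb12)
log2(615.5/179.6) = 1.777  (Vegf12)
Casp6 is most strongly downregulated.

-3.322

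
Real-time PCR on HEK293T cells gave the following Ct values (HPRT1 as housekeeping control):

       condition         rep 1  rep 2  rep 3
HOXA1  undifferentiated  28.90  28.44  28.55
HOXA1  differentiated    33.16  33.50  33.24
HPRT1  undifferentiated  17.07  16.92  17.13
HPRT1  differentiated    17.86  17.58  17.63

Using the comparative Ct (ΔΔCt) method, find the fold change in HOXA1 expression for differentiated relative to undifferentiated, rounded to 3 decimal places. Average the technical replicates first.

0.062

Mean Ct: HOXA1 undifferentiated 28.630; HOXA1 differentiated 33.300; HPRT1 undifferentiated 17.040; HPRT1 differentiated 17.690
ΔCt(undifferentiated) = 28.630 − 17.040 = 11.590
ΔCt(differentiated) = 33.300 − 17.690 = 15.610
ΔΔCt = 15.610 − 11.590 = 4.020
Fold change = 2^(−4.020) = 0.0616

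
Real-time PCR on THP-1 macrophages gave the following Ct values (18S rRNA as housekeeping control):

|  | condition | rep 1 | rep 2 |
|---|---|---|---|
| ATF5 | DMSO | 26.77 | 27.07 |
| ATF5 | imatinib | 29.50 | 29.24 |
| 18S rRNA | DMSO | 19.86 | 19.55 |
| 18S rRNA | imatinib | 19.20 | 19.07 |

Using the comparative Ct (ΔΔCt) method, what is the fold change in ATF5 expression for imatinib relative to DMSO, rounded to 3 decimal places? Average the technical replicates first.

0.123

Mean Ct: ATF5 DMSO 26.920; ATF5 imatinib 29.370; 18S rRNA DMSO 19.705; 18S rRNA imatinib 19.135
ΔCt(DMSO) = 26.920 − 19.705 = 7.215
ΔCt(imatinib) = 29.370 − 19.135 = 10.235
ΔΔCt = 10.235 − 7.215 = 3.020
Fold change = 2^(−3.020) = 0.1233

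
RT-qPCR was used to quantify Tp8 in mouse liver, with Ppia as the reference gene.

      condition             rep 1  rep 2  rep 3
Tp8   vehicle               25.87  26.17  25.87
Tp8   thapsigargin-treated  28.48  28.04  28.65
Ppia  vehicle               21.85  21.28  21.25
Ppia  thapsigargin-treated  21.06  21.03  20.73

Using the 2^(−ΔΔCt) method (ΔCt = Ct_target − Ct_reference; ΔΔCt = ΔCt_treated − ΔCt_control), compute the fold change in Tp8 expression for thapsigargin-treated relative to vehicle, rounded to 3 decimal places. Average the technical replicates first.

0.130

Mean Ct: Tp8 vehicle 25.970; Tp8 thapsigargin-treated 28.390; Ppia vehicle 21.460; Ppia thapsigargin-treated 20.940
ΔCt(vehicle) = 25.970 − 21.460 = 4.510
ΔCt(thapsigargin-treated) = 28.390 − 20.940 = 7.450
ΔΔCt = 7.450 − 4.510 = 2.940
Fold change = 2^(−2.940) = 0.1303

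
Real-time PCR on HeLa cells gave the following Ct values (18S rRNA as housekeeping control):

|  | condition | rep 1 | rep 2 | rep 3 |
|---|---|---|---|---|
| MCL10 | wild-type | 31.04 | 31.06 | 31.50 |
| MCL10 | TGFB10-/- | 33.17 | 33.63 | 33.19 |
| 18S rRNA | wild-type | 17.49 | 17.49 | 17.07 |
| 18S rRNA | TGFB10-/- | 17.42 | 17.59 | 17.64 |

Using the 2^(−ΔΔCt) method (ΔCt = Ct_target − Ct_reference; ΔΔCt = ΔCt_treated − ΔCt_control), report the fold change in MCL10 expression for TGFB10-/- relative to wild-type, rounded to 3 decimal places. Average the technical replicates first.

0.262

Mean Ct: MCL10 wild-type 31.200; MCL10 TGFB10-/- 33.330; 18S rRNA wild-type 17.350; 18S rRNA TGFB10-/- 17.550
ΔCt(wild-type) = 31.200 − 17.350 = 13.850
ΔCt(TGFB10-/-) = 33.330 − 17.550 = 15.780
ΔΔCt = 15.780 − 13.850 = 1.930
Fold change = 2^(−1.930) = 0.2624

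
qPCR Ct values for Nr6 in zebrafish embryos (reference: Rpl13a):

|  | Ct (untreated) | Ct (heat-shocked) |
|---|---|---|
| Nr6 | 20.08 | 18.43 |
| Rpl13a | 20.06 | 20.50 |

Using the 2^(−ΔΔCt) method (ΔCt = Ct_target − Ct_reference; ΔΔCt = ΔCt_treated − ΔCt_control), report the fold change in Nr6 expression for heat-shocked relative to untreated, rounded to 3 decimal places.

4.257

ΔCt(untreated) = 20.080 − 20.060 = 0.020
ΔCt(heat-shocked) = 18.430 − 20.500 = -2.070
ΔΔCt = -2.070 − 0.020 = -2.090
Fold change = 2^(−(-2.090)) = 2^2.090 = 4.2575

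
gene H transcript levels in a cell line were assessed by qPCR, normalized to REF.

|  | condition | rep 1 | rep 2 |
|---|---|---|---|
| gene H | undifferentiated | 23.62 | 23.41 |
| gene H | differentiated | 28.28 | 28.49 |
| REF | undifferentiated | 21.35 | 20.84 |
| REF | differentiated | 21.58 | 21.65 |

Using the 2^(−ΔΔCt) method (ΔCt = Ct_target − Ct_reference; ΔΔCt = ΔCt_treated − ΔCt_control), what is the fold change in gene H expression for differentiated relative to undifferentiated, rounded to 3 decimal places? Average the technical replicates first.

Mean Ct: gene H undifferentiated 23.515; gene H differentiated 28.385; REF undifferentiated 21.095; REF differentiated 21.615
ΔCt(undifferentiated) = 23.515 − 21.095 = 2.420
ΔCt(differentiated) = 28.385 − 21.615 = 6.770
ΔΔCt = 6.770 − 2.420 = 4.350
Fold change = 2^(−4.350) = 0.0490

0.049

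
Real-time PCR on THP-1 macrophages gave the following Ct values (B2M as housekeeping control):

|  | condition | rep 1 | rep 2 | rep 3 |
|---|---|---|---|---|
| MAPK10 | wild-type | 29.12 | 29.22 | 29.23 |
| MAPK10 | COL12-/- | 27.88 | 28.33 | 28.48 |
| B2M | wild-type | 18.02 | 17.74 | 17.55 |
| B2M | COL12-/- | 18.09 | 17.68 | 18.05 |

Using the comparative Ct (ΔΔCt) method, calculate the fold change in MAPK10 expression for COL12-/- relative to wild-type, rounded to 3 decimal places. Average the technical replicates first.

2.189

Mean Ct: MAPK10 wild-type 29.190; MAPK10 COL12-/- 28.230; B2M wild-type 17.770; B2M COL12-/- 17.940
ΔCt(wild-type) = 29.190 − 17.770 = 11.420
ΔCt(COL12-/-) = 28.230 − 17.940 = 10.290
ΔΔCt = 10.290 − 11.420 = -1.130
Fold change = 2^(−(-1.130)) = 2^1.130 = 2.1886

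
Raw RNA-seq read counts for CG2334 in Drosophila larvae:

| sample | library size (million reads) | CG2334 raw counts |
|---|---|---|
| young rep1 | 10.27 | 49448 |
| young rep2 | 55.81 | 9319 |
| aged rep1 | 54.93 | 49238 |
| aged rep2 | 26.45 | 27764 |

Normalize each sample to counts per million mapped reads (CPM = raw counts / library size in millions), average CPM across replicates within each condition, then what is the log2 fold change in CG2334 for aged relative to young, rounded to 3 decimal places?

CPM(young rep1) = 49448 / 10.27 = 4814.8004
CPM(young rep2) = 9319 / 55.81 = 166.9772
CPM(aged rep1) = 49238 / 54.93 = 896.3772
CPM(aged rep2) = 27764 / 26.45 = 1049.6786
mean CPM(young) = 2490.8888; mean CPM(aged) = 973.0279
Fold change = 973.0279 / 2490.8888 = 0.39063
log2(0.39063) = -1.3561

-1.356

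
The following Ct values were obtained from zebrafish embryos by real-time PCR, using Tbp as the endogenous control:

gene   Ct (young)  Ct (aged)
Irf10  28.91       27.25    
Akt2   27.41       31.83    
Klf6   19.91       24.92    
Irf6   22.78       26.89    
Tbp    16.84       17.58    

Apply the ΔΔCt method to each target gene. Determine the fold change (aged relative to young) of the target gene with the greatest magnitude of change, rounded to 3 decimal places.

Irf10: ΔΔCt = (27.25−17.58) − (28.91−16.84) = 9.67 − 12.07 = -2.40; fold change = 2^2.40 = 5.278
Akt2: ΔΔCt = (31.83−17.58) − (27.41−16.84) = 14.25 − 10.57 = 3.68; fold change = 2^-3.68 = 0.078
Klf6: ΔΔCt = (24.92−17.58) − (19.91−16.84) = 7.34 − 3.07 = 4.27; fold change = 2^-4.27 = 0.052
Irf6: ΔΔCt = (26.89−17.58) − (22.78−16.84) = 9.31 − 5.94 = 3.37; fold change = 2^-3.37 = 0.097
Klf6 has the largest |ΔΔCt| = 4.27.

0.052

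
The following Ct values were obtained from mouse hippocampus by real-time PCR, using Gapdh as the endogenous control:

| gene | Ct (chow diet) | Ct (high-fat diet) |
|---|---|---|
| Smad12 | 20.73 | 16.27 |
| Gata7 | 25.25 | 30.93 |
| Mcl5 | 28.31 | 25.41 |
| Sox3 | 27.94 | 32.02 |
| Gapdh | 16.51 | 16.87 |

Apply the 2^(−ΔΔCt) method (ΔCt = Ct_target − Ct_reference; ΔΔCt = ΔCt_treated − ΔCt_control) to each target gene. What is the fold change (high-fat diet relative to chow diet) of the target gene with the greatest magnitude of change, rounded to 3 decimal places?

0.025

Smad12: ΔΔCt = (16.27−16.87) − (20.73−16.51) = -0.60 − 4.22 = -4.82; fold change = 2^4.82 = 28.246
Gata7: ΔΔCt = (30.93−16.87) − (25.25−16.51) = 14.06 − 8.74 = 5.32; fold change = 2^-5.32 = 0.025
Mcl5: ΔΔCt = (25.41−16.87) − (28.31−16.51) = 8.54 − 11.80 = -3.26; fold change = 2^3.26 = 9.580
Sox3: ΔΔCt = (32.02−16.87) − (27.94−16.51) = 15.15 − 11.43 = 3.72; fold change = 2^-3.72 = 0.076
Gata7 has the largest |ΔΔCt| = 5.32.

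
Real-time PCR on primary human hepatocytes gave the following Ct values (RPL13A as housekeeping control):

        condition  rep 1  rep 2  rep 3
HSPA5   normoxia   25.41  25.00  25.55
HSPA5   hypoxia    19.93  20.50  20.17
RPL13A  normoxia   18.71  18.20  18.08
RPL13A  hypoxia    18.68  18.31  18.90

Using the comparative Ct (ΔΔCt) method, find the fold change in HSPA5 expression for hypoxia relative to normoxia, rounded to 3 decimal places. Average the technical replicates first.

Mean Ct: HSPA5 normoxia 25.320; HSPA5 hypoxia 20.200; RPL13A normoxia 18.330; RPL13A hypoxia 18.630
ΔCt(normoxia) = 25.320 − 18.330 = 6.990
ΔCt(hypoxia) = 20.200 − 18.630 = 1.570
ΔΔCt = 1.570 − 6.990 = -5.420
Fold change = 2^(−(-5.420)) = 2^5.420 = 42.8137

42.814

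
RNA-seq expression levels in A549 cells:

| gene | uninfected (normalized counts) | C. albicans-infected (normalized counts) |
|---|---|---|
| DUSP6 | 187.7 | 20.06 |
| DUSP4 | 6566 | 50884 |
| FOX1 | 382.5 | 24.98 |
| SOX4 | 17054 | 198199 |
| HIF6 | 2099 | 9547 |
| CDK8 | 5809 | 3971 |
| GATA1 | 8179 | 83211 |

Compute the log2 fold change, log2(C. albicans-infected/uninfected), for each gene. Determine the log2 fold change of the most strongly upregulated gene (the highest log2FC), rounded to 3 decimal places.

3.539

log2(20.06/187.7) = -3.226  (DUSP6)
log2(50884/6566) = 2.954  (DUSP4)
log2(24.98/382.5) = -3.937  (FOX1)
log2(198199/17054) = 3.539  (SOX4)
log2(9547/2099) = 2.185  (HIF6)
log2(3971/5809) = -0.549  (CDK8)
log2(83211/8179) = 3.347  (GATA1)
SOX4 is most strongly upregulated.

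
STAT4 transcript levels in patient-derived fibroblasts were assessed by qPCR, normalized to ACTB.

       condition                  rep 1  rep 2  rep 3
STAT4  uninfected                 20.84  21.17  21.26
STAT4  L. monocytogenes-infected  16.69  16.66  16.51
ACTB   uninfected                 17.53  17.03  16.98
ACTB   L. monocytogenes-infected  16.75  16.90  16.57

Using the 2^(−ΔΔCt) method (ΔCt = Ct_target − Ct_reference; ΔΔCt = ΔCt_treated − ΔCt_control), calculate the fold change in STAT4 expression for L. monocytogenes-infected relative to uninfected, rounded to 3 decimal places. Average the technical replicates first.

Mean Ct: STAT4 uninfected 21.090; STAT4 L. monocytogenes-infected 16.620; ACTB uninfected 17.180; ACTB L. monocytogenes-infected 16.740
ΔCt(uninfected) = 21.090 − 17.180 = 3.910
ΔCt(L. monocytogenes-infected) = 16.620 − 16.740 = -0.120
ΔΔCt = -0.120 − 3.910 = -4.030
Fold change = 2^(−(-4.030)) = 2^4.030 = 16.3362

16.336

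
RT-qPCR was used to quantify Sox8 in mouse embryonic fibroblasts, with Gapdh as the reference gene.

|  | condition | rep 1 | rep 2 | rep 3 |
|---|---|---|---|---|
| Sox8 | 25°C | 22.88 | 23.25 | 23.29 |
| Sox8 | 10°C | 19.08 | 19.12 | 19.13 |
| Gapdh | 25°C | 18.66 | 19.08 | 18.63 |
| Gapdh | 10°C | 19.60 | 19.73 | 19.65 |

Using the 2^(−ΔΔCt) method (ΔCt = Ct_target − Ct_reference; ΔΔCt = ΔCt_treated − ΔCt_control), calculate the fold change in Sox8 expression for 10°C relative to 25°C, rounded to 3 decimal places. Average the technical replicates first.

29.857

Mean Ct: Sox8 25°C 23.140; Sox8 10°C 19.110; Gapdh 25°C 18.790; Gapdh 10°C 19.660
ΔCt(25°C) = 23.140 − 18.790 = 4.350
ΔCt(10°C) = 19.110 − 19.660 = -0.550
ΔΔCt = -0.550 − 4.350 = -4.900
Fold change = 2^(−(-4.900)) = 2^4.900 = 29.8571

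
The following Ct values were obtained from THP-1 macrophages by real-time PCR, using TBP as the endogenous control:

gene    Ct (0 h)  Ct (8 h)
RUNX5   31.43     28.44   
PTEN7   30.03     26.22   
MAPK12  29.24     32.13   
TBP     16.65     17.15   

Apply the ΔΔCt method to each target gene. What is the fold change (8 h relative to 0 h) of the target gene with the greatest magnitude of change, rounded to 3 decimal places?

19.835

RUNX5: ΔΔCt = (28.44−17.15) − (31.43−16.65) = 11.29 − 14.78 = -3.49; fold change = 2^3.49 = 11.236
PTEN7: ΔΔCt = (26.22−17.15) − (30.03−16.65) = 9.07 − 13.38 = -4.31; fold change = 2^4.31 = 19.835
MAPK12: ΔΔCt = (32.13−17.15) − (29.24−16.65) = 14.98 − 12.59 = 2.39; fold change = 2^-2.39 = 0.191
PTEN7 has the largest |ΔΔCt| = 4.31.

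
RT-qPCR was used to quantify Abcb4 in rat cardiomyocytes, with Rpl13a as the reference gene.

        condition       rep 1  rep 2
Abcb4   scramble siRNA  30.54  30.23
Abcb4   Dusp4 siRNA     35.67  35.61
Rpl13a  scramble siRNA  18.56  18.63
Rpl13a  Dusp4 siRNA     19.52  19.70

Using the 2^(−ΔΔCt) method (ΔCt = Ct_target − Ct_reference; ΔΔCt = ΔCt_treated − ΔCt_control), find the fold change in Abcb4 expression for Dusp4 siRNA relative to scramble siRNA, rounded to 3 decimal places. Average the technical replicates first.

Mean Ct: Abcb4 scramble siRNA 30.385; Abcb4 Dusp4 siRNA 35.640; Rpl13a scramble siRNA 18.595; Rpl13a Dusp4 siRNA 19.610
ΔCt(scramble siRNA) = 30.385 − 18.595 = 11.790
ΔCt(Dusp4 siRNA) = 35.640 − 19.610 = 16.030
ΔΔCt = 16.030 − 11.790 = 4.240
Fold change = 2^(−4.240) = 0.0529

0.053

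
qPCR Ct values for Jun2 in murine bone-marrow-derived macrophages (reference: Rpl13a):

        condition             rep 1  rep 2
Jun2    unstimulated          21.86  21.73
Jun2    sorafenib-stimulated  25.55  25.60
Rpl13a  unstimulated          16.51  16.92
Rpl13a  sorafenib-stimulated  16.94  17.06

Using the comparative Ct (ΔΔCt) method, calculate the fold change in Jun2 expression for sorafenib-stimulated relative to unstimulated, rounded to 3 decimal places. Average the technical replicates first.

Mean Ct: Jun2 unstimulated 21.795; Jun2 sorafenib-stimulated 25.575; Rpl13a unstimulated 16.715; Rpl13a sorafenib-stimulated 17.000
ΔCt(unstimulated) = 21.795 − 16.715 = 5.080
ΔCt(sorafenib-stimulated) = 25.575 − 17.000 = 8.575
ΔΔCt = 8.575 − 5.080 = 3.495
Fold change = 2^(−3.495) = 0.0887

0.089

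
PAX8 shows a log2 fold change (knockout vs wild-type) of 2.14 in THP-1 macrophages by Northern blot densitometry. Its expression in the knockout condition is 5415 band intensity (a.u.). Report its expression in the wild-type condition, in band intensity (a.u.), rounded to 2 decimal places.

Fold change = 2^(2.14) = 4.4076
wild-type expression = 5415 / 4.4076 = 1228.55

1228.55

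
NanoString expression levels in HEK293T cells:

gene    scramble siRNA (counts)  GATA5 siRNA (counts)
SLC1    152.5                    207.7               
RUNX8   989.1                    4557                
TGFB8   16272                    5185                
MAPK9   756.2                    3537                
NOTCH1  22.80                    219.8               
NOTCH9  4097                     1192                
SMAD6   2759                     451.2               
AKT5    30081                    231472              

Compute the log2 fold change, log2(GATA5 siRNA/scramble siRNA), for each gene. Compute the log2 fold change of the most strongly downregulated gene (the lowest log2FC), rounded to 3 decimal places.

log2(207.7/152.5) = 0.446  (SLC1)
log2(4557/989.1) = 2.204  (RUNX8)
log2(5185/16272) = -1.650  (TGFB8)
log2(3537/756.2) = 2.226  (MAPK9)
log2(219.8/22.80) = 3.269  (NOTCH1)
log2(1192/4097) = -1.781  (NOTCH9)
log2(451.2/2759) = -2.612  (SMAD6)
log2(231472/30081) = 2.944  (AKT5)
SMAD6 is most strongly downregulated.

-2.612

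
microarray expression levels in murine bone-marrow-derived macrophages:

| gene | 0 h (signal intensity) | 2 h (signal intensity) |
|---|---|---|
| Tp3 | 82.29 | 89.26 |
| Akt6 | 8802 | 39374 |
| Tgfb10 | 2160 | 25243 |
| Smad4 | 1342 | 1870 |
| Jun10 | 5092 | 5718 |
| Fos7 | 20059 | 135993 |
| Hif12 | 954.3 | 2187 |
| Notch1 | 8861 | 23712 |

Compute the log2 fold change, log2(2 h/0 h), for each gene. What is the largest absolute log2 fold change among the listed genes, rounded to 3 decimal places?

log2(89.26/82.29) = 0.117  (Tp3)
log2(39374/8802) = 2.161  (Akt6)
log2(25243/2160) = 3.547  (Tgfb10)
log2(1870/1342) = 0.479  (Smad4)
log2(5718/5092) = 0.167  (Jun10)
log2(135993/20059) = 2.761  (Fos7)
log2(2187/954.3) = 1.196  (Hif12)
log2(23712/8861) = 1.420  (Notch1)
The largest magnitude belongs to Tgfb10.

3.547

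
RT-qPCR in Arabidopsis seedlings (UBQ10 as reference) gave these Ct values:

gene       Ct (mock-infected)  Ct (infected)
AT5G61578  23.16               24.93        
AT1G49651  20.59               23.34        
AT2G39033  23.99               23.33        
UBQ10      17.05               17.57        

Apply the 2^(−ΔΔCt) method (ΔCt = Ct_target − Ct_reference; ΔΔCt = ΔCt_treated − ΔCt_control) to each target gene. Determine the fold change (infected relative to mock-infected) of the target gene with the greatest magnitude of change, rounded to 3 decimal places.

0.213

AT5G61578: ΔΔCt = (24.93−17.57) − (23.16−17.05) = 7.36 − 6.11 = 1.25; fold change = 2^-1.25 = 0.420
AT1G49651: ΔΔCt = (23.34−17.57) − (20.59−17.05) = 5.77 − 3.54 = 2.23; fold change = 2^-2.23 = 0.213
AT2G39033: ΔΔCt = (23.33−17.57) − (23.99−17.05) = 5.76 − 6.94 = -1.18; fold change = 2^1.18 = 2.266
AT1G49651 has the largest |ΔΔCt| = 2.23.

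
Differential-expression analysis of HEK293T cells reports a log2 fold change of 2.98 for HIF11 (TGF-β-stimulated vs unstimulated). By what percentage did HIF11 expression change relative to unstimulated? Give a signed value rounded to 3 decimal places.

Fold change = 2^(2.98) = 7.8899
Percent change = (FC − 1) × 100% = (7.8899 − 1) × 100 = 688.986%

688.986%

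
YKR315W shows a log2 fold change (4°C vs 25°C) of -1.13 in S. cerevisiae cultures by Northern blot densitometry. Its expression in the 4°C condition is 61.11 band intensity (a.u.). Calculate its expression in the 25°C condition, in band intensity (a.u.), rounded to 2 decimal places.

Fold change = 2^(-1.13) = 0.4569
25°C expression = 61.11 / 0.4569 = 133.74

133.74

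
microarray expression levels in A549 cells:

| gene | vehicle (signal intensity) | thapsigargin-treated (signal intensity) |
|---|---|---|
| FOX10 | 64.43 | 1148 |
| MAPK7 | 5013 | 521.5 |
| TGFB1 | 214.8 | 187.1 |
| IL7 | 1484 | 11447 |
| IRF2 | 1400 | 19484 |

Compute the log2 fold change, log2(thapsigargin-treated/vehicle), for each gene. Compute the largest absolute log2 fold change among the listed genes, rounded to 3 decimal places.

4.155

log2(1148/64.43) = 4.155  (FOX10)
log2(521.5/5013) = -3.265  (MAPK7)
log2(187.1/214.8) = -0.199  (TGFB1)
log2(11447/1484) = 2.947  (IL7)
log2(19484/1400) = 3.799  (IRF2)
The largest magnitude belongs to FOX10.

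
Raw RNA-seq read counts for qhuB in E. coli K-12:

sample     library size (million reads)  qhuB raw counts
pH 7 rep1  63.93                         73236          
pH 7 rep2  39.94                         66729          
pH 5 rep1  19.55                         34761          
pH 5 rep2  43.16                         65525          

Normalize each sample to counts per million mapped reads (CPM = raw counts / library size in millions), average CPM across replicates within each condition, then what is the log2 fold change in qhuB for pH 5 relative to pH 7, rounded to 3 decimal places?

CPM(pH 7 rep1) = 73236 / 63.93 = 1145.5655
CPM(pH 7 rep2) = 66729 / 39.94 = 1670.7311
CPM(pH 5 rep1) = 34761 / 19.55 = 1778.0563
CPM(pH 5 rep2) = 65525 / 43.16 = 1518.1881
mean CPM(pH 7) = 1408.1483; mean CPM(pH 5) = 1648.1222
Fold change = 1648.1222 / 1408.1483 = 1.17042
log2(1.17042) = 0.2270

0.227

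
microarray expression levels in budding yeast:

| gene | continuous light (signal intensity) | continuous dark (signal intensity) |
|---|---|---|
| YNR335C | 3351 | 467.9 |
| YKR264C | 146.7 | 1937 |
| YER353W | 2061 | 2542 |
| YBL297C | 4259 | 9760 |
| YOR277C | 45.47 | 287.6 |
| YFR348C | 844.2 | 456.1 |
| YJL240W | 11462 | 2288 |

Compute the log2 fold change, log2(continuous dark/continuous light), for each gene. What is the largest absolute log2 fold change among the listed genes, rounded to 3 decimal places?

log2(467.9/3351) = -2.840  (YNR335C)
log2(1937/146.7) = 3.723  (YKR264C)
log2(2542/2061) = 0.303  (YER353W)
log2(9760/4259) = 1.196  (YBL297C)
log2(287.6/45.47) = 2.661  (YOR277C)
log2(456.1/844.2) = -0.888  (YFR348C)
log2(2288/11462) = -2.325  (YJL240W)
The largest magnitude belongs to YKR264C.

3.723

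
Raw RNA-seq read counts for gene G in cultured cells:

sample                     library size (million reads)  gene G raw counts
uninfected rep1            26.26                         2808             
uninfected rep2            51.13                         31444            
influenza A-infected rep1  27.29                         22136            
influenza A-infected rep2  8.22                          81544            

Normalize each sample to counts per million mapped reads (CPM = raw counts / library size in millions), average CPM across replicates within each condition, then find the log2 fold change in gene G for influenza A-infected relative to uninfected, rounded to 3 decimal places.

CPM(uninfected rep1) = 2808 / 26.26 = 106.9307
CPM(uninfected rep2) = 31444 / 51.13 = 614.9814
CPM(influenza A-infected rep1) = 22136 / 27.29 = 811.1396
CPM(influenza A-infected rep2) = 81544 / 8.22 = 9920.1946
mean CPM(uninfected) = 360.9561; mean CPM(influenza A-infected) = 5365.6671
Fold change = 5365.6671 / 360.9561 = 14.86515
log2(14.86515) = 3.8939

3.894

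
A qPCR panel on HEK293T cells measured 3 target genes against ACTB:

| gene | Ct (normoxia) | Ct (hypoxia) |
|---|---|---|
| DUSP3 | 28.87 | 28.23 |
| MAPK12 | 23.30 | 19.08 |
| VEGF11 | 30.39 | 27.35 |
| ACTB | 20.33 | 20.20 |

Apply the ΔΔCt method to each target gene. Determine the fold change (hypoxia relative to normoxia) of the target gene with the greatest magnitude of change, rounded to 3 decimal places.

DUSP3: ΔΔCt = (28.23−20.20) − (28.87−20.33) = 8.03 − 8.54 = -0.51; fold change = 2^0.51 = 1.424
MAPK12: ΔΔCt = (19.08−20.20) − (23.30−20.33) = -1.12 − 2.97 = -4.09; fold change = 2^4.09 = 17.030
VEGF11: ΔΔCt = (27.35−20.20) − (30.39−20.33) = 7.15 − 10.06 = -2.91; fold change = 2^2.91 = 7.516
MAPK12 has the largest |ΔΔCt| = 4.09.

17.030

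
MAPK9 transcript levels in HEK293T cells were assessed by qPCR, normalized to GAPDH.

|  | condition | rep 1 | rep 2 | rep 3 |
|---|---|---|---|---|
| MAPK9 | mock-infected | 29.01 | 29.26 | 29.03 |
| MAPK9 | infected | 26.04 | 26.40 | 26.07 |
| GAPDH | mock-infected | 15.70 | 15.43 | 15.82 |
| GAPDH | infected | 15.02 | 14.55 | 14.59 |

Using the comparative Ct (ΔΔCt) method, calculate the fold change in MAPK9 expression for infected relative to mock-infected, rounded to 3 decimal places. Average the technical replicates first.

4.000

Mean Ct: MAPK9 mock-infected 29.100; MAPK9 infected 26.170; GAPDH mock-infected 15.650; GAPDH infected 14.720
ΔCt(mock-infected) = 29.100 − 15.650 = 13.450
ΔCt(infected) = 26.170 − 14.720 = 11.450
ΔΔCt = 11.450 − 13.450 = -2.000
Fold change = 2^(−(-2.000)) = 2^2.000 = 4.0000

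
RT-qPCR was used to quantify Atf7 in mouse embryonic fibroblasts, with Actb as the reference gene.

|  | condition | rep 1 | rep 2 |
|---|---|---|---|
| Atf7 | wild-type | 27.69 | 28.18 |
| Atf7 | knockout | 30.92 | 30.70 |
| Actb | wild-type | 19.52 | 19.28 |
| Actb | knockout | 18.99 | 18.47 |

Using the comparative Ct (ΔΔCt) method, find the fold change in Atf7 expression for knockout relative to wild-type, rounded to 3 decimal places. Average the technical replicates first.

0.086

Mean Ct: Atf7 wild-type 27.935; Atf7 knockout 30.810; Actb wild-type 19.400; Actb knockout 18.730
ΔCt(wild-type) = 27.935 − 19.400 = 8.535
ΔCt(knockout) = 30.810 − 18.730 = 12.080
ΔΔCt = 12.080 − 8.535 = 3.545
Fold change = 2^(−3.545) = 0.0857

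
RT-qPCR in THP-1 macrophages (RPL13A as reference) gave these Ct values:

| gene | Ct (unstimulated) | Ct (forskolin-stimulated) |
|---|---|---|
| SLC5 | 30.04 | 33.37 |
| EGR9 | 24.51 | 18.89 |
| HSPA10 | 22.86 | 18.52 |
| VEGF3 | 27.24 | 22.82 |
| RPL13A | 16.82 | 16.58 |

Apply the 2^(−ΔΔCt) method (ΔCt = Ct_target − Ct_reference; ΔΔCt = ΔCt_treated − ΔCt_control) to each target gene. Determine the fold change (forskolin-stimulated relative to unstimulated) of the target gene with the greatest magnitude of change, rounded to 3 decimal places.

41.643

SLC5: ΔΔCt = (33.37−16.58) − (30.04−16.82) = 16.79 − 13.22 = 3.57; fold change = 2^-3.57 = 0.084
EGR9: ΔΔCt = (18.89−16.58) − (24.51−16.82) = 2.31 − 7.69 = -5.38; fold change = 2^5.38 = 41.643
HSPA10: ΔΔCt = (18.52−16.58) − (22.86−16.82) = 1.94 − 6.04 = -4.10; fold change = 2^4.10 = 17.148
VEGF3: ΔΔCt = (22.82−16.58) − (27.24−16.82) = 6.24 − 10.42 = -4.18; fold change = 2^4.18 = 18.126
EGR9 has the largest |ΔΔCt| = 5.38.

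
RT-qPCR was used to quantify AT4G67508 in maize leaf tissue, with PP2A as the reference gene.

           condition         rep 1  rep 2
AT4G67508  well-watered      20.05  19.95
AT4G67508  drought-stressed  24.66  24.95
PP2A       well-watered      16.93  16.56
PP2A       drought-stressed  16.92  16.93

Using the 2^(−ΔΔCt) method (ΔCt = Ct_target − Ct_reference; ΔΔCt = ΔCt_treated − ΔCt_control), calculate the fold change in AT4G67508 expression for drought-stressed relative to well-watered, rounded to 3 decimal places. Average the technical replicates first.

Mean Ct: AT4G67508 well-watered 20.000; AT4G67508 drought-stressed 24.805; PP2A well-watered 16.745; PP2A drought-stressed 16.925
ΔCt(well-watered) = 20.000 − 16.745 = 3.255
ΔCt(drought-stressed) = 24.805 − 16.925 = 7.880
ΔΔCt = 7.880 − 3.255 = 4.625
Fold change = 2^(−4.625) = 0.0405

0.041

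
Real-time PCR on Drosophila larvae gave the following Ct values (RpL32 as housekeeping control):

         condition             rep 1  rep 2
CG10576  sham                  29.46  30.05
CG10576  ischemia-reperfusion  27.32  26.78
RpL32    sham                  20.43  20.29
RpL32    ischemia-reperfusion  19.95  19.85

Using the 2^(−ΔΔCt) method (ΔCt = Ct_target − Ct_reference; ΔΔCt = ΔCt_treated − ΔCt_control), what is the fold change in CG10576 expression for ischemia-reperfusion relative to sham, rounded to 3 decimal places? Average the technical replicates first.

Mean Ct: CG10576 sham 29.755; CG10576 ischemia-reperfusion 27.050; RpL32 sham 20.360; RpL32 ischemia-reperfusion 19.900
ΔCt(sham) = 29.755 − 20.360 = 9.395
ΔCt(ischemia-reperfusion) = 27.050 − 19.900 = 7.150
ΔΔCt = 7.150 − 9.395 = -2.245
Fold change = 2^(−(-2.245)) = 2^2.245 = 4.7404

4.740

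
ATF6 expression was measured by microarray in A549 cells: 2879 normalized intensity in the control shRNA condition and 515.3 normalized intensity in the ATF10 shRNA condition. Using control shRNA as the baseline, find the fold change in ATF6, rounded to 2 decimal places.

Fold change = 515.3 / 2879 = 0.179
ATF6 is downregulated.

0.18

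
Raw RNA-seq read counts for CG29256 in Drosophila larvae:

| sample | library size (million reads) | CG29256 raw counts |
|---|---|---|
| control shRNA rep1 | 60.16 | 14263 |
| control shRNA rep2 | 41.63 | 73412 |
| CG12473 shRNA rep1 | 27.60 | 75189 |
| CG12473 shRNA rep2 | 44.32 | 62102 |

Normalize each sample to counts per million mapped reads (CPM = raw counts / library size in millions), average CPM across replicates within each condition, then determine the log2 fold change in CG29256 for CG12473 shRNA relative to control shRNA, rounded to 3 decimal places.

1.044

CPM(control shRNA rep1) = 14263 / 60.16 = 237.0844
CPM(control shRNA rep2) = 73412 / 41.63 = 1763.4398
CPM(CG12473 shRNA rep1) = 75189 / 27.60 = 2724.2391
CPM(CG12473 shRNA rep2) = 62102 / 44.32 = 1401.2184
mean CPM(control shRNA) = 1000.2621; mean CPM(CG12473 shRNA) = 2062.7288
Fold change = 2062.7288 / 1000.2621 = 2.06219
log2(2.06219) = 1.0442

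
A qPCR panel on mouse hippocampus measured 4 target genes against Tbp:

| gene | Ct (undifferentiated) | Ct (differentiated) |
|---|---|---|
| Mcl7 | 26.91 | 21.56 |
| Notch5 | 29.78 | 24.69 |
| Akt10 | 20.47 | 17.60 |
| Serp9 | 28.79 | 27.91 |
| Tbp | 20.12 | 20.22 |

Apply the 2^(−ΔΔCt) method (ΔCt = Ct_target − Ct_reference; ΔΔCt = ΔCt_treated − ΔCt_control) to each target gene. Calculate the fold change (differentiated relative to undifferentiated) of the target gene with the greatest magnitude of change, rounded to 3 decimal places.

Mcl7: ΔΔCt = (21.56−20.22) − (26.91−20.12) = 1.34 − 6.79 = -5.45; fold change = 2^5.45 = 43.713
Notch5: ΔΔCt = (24.69−20.22) − (29.78−20.12) = 4.47 − 9.66 = -5.19; fold change = 2^5.19 = 36.504
Akt10: ΔΔCt = (17.60−20.22) − (20.47−20.12) = -2.62 − 0.35 = -2.97; fold change = 2^2.97 = 7.835
Serp9: ΔΔCt = (27.91−20.22) − (28.79−20.12) = 7.69 − 8.67 = -0.98; fold change = 2^0.98 = 1.972
Mcl7 has the largest |ΔΔCt| = 5.45.

43.713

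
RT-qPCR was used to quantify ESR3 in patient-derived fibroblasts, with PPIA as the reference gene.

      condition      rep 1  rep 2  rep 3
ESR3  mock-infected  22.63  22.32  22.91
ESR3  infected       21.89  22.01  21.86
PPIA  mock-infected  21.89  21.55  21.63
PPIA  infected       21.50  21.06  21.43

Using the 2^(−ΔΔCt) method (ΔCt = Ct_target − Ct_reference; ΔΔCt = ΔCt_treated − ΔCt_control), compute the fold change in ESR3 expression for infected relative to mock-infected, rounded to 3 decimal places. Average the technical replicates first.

1.266

Mean Ct: ESR3 mock-infected 22.620; ESR3 infected 21.920; PPIA mock-infected 21.690; PPIA infected 21.330
ΔCt(mock-infected) = 22.620 − 21.690 = 0.930
ΔCt(infected) = 21.920 − 21.330 = 0.590
ΔΔCt = 0.590 − 0.930 = -0.340
Fold change = 2^(−(-0.340)) = 2^0.340 = 1.2658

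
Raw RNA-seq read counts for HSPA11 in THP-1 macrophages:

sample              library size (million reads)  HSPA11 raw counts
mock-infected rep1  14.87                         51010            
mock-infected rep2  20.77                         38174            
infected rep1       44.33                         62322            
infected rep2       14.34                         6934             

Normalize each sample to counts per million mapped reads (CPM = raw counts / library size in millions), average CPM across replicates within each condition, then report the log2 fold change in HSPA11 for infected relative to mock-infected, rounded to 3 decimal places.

-1.479

CPM(mock-infected rep1) = 51010 / 14.87 = 3430.3968
CPM(mock-infected rep2) = 38174 / 20.77 = 1837.9393
CPM(infected rep1) = 62322 / 44.33 = 1405.8651
CPM(infected rep2) = 6934 / 14.34 = 483.5425
mean CPM(mock-infected) = 2634.1681; mean CPM(infected) = 944.7038
Fold change = 944.7038 / 2634.1681 = 0.35863
log2(0.35863) = -1.4794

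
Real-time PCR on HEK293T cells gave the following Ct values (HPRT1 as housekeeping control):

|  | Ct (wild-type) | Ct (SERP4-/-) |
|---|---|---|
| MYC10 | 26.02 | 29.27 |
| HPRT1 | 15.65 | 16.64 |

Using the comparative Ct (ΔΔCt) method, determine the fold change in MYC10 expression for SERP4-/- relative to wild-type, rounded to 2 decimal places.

0.21

ΔCt(wild-type) = 26.020 − 15.650 = 10.370
ΔCt(SERP4-/-) = 29.270 − 16.640 = 12.630
ΔΔCt = 12.630 − 10.370 = 2.260
Fold change = 2^(−2.260) = 0.209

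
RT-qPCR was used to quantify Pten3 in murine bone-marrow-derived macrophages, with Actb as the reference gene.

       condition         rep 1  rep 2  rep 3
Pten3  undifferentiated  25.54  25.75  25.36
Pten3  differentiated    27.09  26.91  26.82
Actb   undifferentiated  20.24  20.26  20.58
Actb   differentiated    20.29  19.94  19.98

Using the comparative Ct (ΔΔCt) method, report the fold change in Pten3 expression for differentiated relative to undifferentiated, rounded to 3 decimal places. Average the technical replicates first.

Mean Ct: Pten3 undifferentiated 25.550; Pten3 differentiated 26.940; Actb undifferentiated 20.360; Actb differentiated 20.070
ΔCt(undifferentiated) = 25.550 − 20.360 = 5.190
ΔCt(differentiated) = 26.940 − 20.070 = 6.870
ΔΔCt = 6.870 − 5.190 = 1.680
Fold change = 2^(−1.680) = 0.3121

0.312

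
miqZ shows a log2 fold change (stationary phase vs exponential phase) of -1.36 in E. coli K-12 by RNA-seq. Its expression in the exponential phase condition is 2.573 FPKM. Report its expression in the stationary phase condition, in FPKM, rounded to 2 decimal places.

Fold change = 2^(-1.36) = 0.3896
stationary phase expression = 2.573 × 0.3896 = 1.00

1.00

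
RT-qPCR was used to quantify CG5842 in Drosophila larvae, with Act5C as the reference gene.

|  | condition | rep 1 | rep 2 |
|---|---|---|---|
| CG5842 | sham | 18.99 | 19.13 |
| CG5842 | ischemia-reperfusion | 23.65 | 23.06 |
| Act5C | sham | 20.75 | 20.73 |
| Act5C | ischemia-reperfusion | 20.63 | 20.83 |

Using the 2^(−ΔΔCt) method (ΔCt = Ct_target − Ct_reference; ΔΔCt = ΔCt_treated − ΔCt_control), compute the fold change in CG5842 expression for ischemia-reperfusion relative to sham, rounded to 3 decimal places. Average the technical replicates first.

0.051

Mean Ct: CG5842 sham 19.060; CG5842 ischemia-reperfusion 23.355; Act5C sham 20.740; Act5C ischemia-reperfusion 20.730
ΔCt(sham) = 19.060 − 20.740 = -1.680
ΔCt(ischemia-reperfusion) = 23.355 − 20.730 = 2.625
ΔΔCt = 2.625 − (-1.680) = 4.305
Fold change = 2^(−4.305) = 0.0506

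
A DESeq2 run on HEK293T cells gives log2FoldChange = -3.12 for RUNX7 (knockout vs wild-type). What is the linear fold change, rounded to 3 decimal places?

0.115

Fold change = 2^(-3.12) = 0.1150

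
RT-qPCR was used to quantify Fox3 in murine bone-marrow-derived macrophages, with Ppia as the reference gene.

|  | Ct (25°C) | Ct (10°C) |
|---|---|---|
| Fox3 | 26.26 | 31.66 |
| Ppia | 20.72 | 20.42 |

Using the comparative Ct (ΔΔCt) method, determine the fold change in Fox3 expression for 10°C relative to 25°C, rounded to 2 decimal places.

ΔCt(25°C) = 26.260 − 20.720 = 5.540
ΔCt(10°C) = 31.660 − 20.420 = 11.240
ΔΔCt = 11.240 − 5.540 = 5.700
Fold change = 2^(−5.700) = 0.019

0.02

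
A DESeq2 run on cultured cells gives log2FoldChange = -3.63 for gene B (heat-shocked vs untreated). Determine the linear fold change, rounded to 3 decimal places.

0.081

Fold change = 2^(-3.63) = 0.0808
That is, gene B drops to 8.1% of the untreated level.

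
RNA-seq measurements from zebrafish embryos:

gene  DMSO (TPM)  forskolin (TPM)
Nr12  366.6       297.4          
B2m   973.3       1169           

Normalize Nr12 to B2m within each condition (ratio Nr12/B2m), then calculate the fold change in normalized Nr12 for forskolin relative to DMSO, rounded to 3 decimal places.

0.675

Nr12/B2m (DMSO) = 366.6 / 973.3 = 0.37666
Nr12/B2m (forskolin) = 297.4 / 1169 = 0.25441
Fold change = 0.25441 / 0.37666 = 0.6754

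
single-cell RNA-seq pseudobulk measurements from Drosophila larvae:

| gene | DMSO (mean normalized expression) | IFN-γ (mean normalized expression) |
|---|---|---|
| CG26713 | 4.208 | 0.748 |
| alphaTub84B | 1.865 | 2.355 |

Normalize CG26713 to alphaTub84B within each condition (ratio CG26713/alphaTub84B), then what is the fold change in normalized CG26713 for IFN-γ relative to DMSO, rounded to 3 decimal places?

CG26713/alphaTub84B (DMSO) = 4.208 / 1.865 = 2.2563
CG26713/alphaTub84B (IFN-γ) = 0.748 / 2.355 = 0.31762
Fold change = 0.31762 / 2.2563 = 0.1408

0.141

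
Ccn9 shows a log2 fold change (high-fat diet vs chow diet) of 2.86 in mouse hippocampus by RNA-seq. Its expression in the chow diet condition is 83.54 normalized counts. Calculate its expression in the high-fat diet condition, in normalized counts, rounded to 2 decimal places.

Fold change = 2^(2.86) = 7.2602
high-fat diet expression = 83.54 × 7.2602 = 606.51

606.51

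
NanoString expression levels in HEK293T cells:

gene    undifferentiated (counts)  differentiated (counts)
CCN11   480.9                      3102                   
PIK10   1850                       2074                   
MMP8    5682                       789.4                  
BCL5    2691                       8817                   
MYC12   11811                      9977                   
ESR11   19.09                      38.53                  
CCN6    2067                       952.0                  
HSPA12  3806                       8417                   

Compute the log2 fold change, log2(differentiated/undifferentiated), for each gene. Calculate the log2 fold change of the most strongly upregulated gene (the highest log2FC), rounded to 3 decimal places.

log2(3102/480.9) = 2.689  (CCN11)
log2(2074/1850) = 0.165  (PIK10)
log2(789.4/5682) = -2.848  (MMP8)
log2(8817/2691) = 1.712  (BCL5)
log2(9977/11811) = -0.243  (MYC12)
log2(38.53/19.09) = 1.013  (ESR11)
log2(952.0/2067) = -1.119  (CCN6)
log2(8417/3806) = 1.145  (HSPA12)
CCN11 is most strongly upregulated.

2.689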